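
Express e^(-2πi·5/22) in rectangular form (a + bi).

ω_22^5 = e^(-2πi·5/22)
= cos(-2π·5/22) + i·sin(-2π·5/22)
= cos(-10π/22) + i·sin(-10π/22)

ω_22^5 = cos(-10π/22) + i·sin(-10π/22) = 0.1423-0.9898i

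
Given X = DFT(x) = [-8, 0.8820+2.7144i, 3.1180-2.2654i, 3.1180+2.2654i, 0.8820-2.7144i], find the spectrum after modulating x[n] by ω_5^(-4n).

Modulation property: DFT(ω_5^(-4n)·x[n]) = X[(k-4) mod 5], so circularly shift X by 4 positions.

X[k-4] = [0.8820+2.7144i, 3.1180-2.2654i, 3.1180+2.2654i, 0.8820-2.7144i, -8]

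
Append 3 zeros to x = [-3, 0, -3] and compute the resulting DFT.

Original 3-point DFT: [-6, -1.5000-2.5981i, -1.5000+2.5981i]
Zero-padded 6-point DFT provides frequency interpolation.

DFT_6([x, 0, ...]) = [-6, -1.5000+2.5981i, -1.5000-2.5981i, -6, -1.5000+2.5981i, -1.5000-2.5981i]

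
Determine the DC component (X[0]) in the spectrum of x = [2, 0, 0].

X[0] = Σ(n=0 to 2) x[n] · ω_3^0 = Σ x[n]
= (2) + (0) + (0)

X[0] = 2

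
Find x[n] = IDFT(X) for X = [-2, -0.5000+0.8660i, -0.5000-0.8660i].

x[n] = (1/3) Σ(k=0 to 2) X[k] · e^(2πikn/3)

Computing each x[n]:
x[0] = -1
x[1] = -1
x[2] = 0

x = [-1, -1, 0]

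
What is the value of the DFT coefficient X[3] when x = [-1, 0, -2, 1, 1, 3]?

X[3] = Σ(n=0 to 5) x[n] · ω_6^(3n) where ω_6 = e^(-2πi/6)
= (-1)·ω_6^0 + (0)·ω_6^3 + (-2)·ω_6^6 + (1)·ω_6^9 + (1)·ω_6^12 + (3)·ω_6^15

X[3] = -6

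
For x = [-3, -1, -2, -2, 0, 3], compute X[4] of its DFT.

X[4] = Σ(n=0 to 5) x[n] · ω_6^(4n) where ω_6 = e^(-2πi/6)
= (-3)·ω_6^0 + (-1)·ω_6^4 + (-2)·ω_6^8 + (-2)·ω_6^12 + (0)·ω_6^16 + (3)·ω_6^20

X[4] = -5.0000-1.7321i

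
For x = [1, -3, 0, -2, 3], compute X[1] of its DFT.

X[1] = Σ(n=0 to 4) x[n] · ω_5^(1n) where ω_5 = e^(-2πi/5)
= (1)·ω_5^0 + (-3)·ω_5^1 + (0)·ω_5^2 + (-2)·ω_5^3 + (3)·ω_5^4

X[1] = 2.6180+4.5308i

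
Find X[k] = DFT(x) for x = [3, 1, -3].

X[k] = Σ(n=0 to 2) x[n] · ω_3^(nk)
where ω_3 = e^(-2πi/3)

Computing each X[k]:
X[0] = 1
X[1] = 4.0000-3.4641i
X[2] = 4.0000+3.4641i

X = [1, 4.0000-3.4641i, 4.0000+3.4641i]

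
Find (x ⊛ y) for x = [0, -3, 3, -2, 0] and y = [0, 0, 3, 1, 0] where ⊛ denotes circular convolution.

(x ⊛ y)[n] = Σ(m=0 to 4) x[m] · y[(n-m) mod 5]

Computing each output sample:
(x ⊛ y)[0] = -3
(x ⊛ y)[1] = -2
(x ⊛ y)[2] = 0
(x ⊛ y)[3] = -9
(x ⊛ y)[4] = 6

x ⊛ y = [-3, -2, 0, -9, 6]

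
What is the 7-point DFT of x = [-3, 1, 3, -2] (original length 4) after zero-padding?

Original 4-point DFT: [-1, -6-3i, 1, -6+3i]
Zero-padded 7-point DFT provides frequency interpolation.

DFT_7([x, 0, ...]) = [-1, -1.2421-2.8388i, -7.1724-1.2369i, -1.5855+3.8615i, -1.5855-3.8615i, -7.1724+1.2369i, -1.2421+2.8388i]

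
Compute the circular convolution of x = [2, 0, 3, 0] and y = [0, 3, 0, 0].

(x ⊛ y)[n] = Σ(m=0 to 3) x[m] · y[(n-m) mod 4]

Computing each output sample:
(x ⊛ y)[0] = 0
(x ⊛ y)[1] = 6
(x ⊛ y)[2] = 0
(x ⊛ y)[3] = 9

x ⊛ y = [0, 6, 0, 9]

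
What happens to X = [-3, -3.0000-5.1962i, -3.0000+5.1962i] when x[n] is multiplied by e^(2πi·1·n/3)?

Modulation property: DFT(ω_3^(-1n)·x[n]) = X[(k-1) mod 3], so circularly shift X by 1 positions.

X[k-1] = [-3.0000+5.1962i, -3, -3.0000-5.1962i]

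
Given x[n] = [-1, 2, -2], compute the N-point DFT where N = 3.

X[k] = Σ(n=0 to 2) x[n] · ω_3^(nk)
where ω_3 = e^(-2πi/3)

Computing each X[k]:
X[0] = -1
X[1] = -1.0000-3.4641i
X[2] = -1.0000+3.4641i

X = [-1, -1.0000-3.4641i, -1.0000+3.4641i]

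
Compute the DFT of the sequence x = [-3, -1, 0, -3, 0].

X[k] = Σ(n=0 to 4) x[n] · ω_5^(nk)
where ω_5 = e^(-2πi/5)

Computing each X[k]:
X[0] = -7
X[1] = -0.8820-0.8123i
X[2] = -3.1180+3.4410i
X[3] = -3.1180-3.4410i
X[4] = -0.8820+0.8123i

X = [-7, -0.8820-0.8123i, -3.1180+3.4410i, -3.1180-3.4410i, -0.8820+0.8123i]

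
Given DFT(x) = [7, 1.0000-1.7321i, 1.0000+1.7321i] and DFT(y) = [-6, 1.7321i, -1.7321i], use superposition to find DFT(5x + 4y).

By linearity: DFT(5x + 4y) = 5·DFT(x) + 4·DFT(y)
= 5·[7, 1.0000-1.7321i, 1.0000+1.7321i] + 4·[-6, 1.7321i, -1.7321i]

Computing element-wise:
Z[0] = 5·(7) + 4·(-6) = 11
Z[1] = 5·(1.0000-1.7321i) + 4·(1.7321i) = 5.0000-1.7321i
Z[2] = 5·(1.0000+1.7321i) + 4·(-1.7321i) = 5.0000+1.7321i

DFT(5x + 4y) = 5·X + 4·Y = [11, 5.0000-1.7321i, 5.0000+1.7321i]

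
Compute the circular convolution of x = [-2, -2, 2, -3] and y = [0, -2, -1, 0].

(x ⊛ y)[n] = Σ(m=0 to 3) x[m] · y[(n-m) mod 4]

Computing each output sample:
(x ⊛ y)[0] = 4
(x ⊛ y)[1] = 7
(x ⊛ y)[2] = 6
(x ⊛ y)[3] = -2

x ⊛ y = [4, 7, 6, -2]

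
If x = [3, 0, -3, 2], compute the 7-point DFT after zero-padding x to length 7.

Original 4-point DFT: [2, 6+2i, -2, 6-2i]
Zero-padded 7-point DFT provides frequency interpolation.

DFT_7([x, 0, ...]) = [2, 1.8656+2.0570i, 6.9499+0.2620i, 0.6845-4.2954i, 0.6845+4.2954i, 6.9499-0.2620i, 1.8656-2.0570i]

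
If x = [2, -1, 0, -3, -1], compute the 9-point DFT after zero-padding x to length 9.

Original 5-point DFT: [-3, 3.8090-1.7634i, 2.6910+2.8532i, 2.6910-2.8532i, 3.8090+1.7634i]
Zero-padded 9-point DFT provides frequency interpolation.

DFT_9([x, 0, ...]) = [-3, 3.6736+3.5829i, 2.5603-2.2561i, 1.7321i, 4.2660+1.9553i, 4.2660-1.9553i, -1.7321i, 2.5603+2.2561i, 3.6736-3.5829i]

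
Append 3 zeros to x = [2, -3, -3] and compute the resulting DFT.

Original 3-point DFT: [-4, 5, 5]
Zero-padded 6-point DFT provides frequency interpolation.

DFT_6([x, 0, ...]) = [-4, 2.0000+5.1962i, 5, 2, 5, 2.0000-5.1962i]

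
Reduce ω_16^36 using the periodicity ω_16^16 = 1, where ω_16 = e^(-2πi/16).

Since ω_16^16 = 1, powers reduce modulo 16.
36 mod 16 = 4
So ω_16^36 = ω_16^4 = e^(-2πi·4/16)

ω_16^36 = ω_16^4 = -1i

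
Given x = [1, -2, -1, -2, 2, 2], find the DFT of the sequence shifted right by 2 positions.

Time shift by 2: X_shifted[k] = ω_6^(2k) · X[k]
Shifted x = [2, 2, 1, -2, -1, -2]

DFT(x[n-2]) = [0, 4.0000-5.1962i, -1.7321i, 4, 1.7321i, 4.0000+5.1962i]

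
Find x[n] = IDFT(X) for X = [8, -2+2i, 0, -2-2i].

x[n] = (1/4) Σ(k=0 to 3) X[k] · e^(2πikn/4)

Computing each x[n]:
x[0] = 1
x[1] = 1
x[2] = 3
x[3] = 3

x = [1, 1, 3, 3]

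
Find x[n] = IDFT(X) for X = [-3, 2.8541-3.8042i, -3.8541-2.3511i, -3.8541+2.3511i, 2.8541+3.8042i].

x[n] = (1/5) Σ(k=0 to 4) X[k] · e^(2πikn/5)

Computing each x[n]:
x[0] = -1
x[1] = 3
x[2] = -2
x[3] = -2
x[4] = -1

x = [-1, 3, -2, -2, -1]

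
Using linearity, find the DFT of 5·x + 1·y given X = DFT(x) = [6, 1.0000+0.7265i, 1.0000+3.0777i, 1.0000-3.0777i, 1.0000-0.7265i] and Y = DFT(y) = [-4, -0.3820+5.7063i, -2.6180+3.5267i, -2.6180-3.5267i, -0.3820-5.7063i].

By linearity: DFT(5x + 1y) = 5·DFT(x) + 1·DFT(y)
= 5·[6, 1.0000+0.7265i, 1.0000+3.0777i, 1.0000-3.0777i, 1.0000-0.7265i] + 1·[-4, -0.3820+5.7063i, -2.6180+3.5267i, -2.6180-3.5267i, -0.3820-5.7063i]

Computing element-wise:
Z[0] = 5·(6) + 1·(-4) = 26
Z[1] = 5·(1.0000+0.7265i) + 1·(-0.3820+5.7063i) = 4.6180+9.3388i
Z[2] = 5·(1.0000+3.0777i) + 1·(-2.6180+3.5267i) = 2.3820+18.9152i
Z[3] = 5·(1.0000-3.0777i) + 1·(-2.6180-3.5267i) = 2.3820-18.9152i
Z[4] = 5·(1.0000-0.7265i) + 1·(-0.3820-5.7063i) = 4.6180-9.3388i

DFT(5x + 1y) = 5·X + 1·Y = [26, 4.6180+9.3388i, 2.3820+18.9152i, 2.3820-18.9152i, 4.6180-9.3388i]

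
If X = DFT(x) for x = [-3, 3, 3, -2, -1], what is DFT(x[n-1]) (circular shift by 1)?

Time shift by 1: X_shifted[k] = ω_5^(1k) · X[k]
Shifted x = [-1, -3, 3, 3, -2]

DFT(x[n-1]) = [0, -7.3992+0.9511i, 4.8992+0.5878i, 4.8992-0.5878i, -7.3992-0.9511i]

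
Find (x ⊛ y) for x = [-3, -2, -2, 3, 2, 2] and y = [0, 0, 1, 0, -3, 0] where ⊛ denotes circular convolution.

(x ⊛ y)[n] = Σ(m=0 to 5) x[m] · y[(n-m) mod 6]

Computing each output sample:
(x ⊛ y)[0] = 8
(x ⊛ y)[1] = -7
(x ⊛ y)[2] = -9
(x ⊛ y)[3] = -8
(x ⊛ y)[4] = 7
(x ⊛ y)[5] = 9

x ⊛ y = [8, -7, -9, -8, 7, 9]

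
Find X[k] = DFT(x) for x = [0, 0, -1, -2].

X[k] = Σ(n=0 to 3) x[n] · ω_4^(nk)
where ω_4 = e^(-2πi/4)

Computing each X[k]:
X[0] = -3
X[1] = 1-2i
X[2] = 1
X[3] = 1+2i

X = [-3, 1-2i, 1, 1+2i]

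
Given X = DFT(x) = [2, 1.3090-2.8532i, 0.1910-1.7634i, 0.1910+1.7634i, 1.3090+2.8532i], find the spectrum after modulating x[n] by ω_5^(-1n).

Modulation property: DFT(ω_5^(-1n)·x[n]) = X[(k-1) mod 5], so circularly shift X by 1 positions.

X[k-1] = [1.3090+2.8532i, 2, 1.3090-2.8532i, 0.1910-1.7634i, 0.1910+1.7634i]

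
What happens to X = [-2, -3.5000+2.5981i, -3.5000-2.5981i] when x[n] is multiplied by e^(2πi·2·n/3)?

Modulation property: DFT(ω_3^(-2n)·x[n]) = X[(k-2) mod 3], so circularly shift X by 2 positions.

X[k-2] = [-3.5000+2.5981i, -3.5000-2.5981i, -2]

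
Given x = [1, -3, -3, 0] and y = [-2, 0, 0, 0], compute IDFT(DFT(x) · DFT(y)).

(x ⊛ y)[n] = Σ(m=0 to 3) x[m] · y[(n-m) mod 4]

Computing each output sample:
(x ⊛ y)[0] = -2
(x ⊛ y)[1] = 6
(x ⊛ y)[2] = 6
(x ⊛ y)[3] = 0

x ⊛ y = [-2, 6, 6, 0]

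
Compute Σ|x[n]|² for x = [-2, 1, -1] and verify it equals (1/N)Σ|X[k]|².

Time domain:
Σ|x[n]|² = |-2|² + |1|² + |-1|² = 6.0000

Frequency domain:
(1/3)Σ|X[k]|² = (1/3)(|-2|² + |-2.0000-1.7321i|² + |-2.0000+1.7321i|²) = (1/3)·18.0000 = 6.0000

Both sides agree, confirming Parseval's theorem.

Σ|x[n]|² = (1/N)Σ|X[k]|² = 6.0000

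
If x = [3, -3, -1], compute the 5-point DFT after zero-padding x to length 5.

Original 3-point DFT: [-1, 5.0000+1.7321i, 5.0000-1.7321i]
Zero-padded 5-point DFT provides frequency interpolation.

DFT_5([x, 0, ...]) = [-1, 2.8820+3.4410i, 5.1180+0.8123i, 5.1180-0.8123i, 2.8820-3.4410i]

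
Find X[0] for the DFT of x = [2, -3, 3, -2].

X[0] = Σ(n=0 to 3) x[n] · ω_4^0 = Σ x[n]
= (2) + (-3) + (3) + (-2)

X[0] = 0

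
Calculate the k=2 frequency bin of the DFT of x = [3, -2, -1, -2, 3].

X[2] = Σ(n=0 to 4) x[n] · ω_5^(2n) where ω_5 = e^(-2πi/5)
= (3)·ω_5^0 + (-2)·ω_5^2 + (-1)·ω_5^4 + (-2)·ω_5^6 + (3)·ω_5^8

X[2] = 1.2639+3.8900i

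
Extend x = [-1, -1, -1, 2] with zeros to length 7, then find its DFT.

Original 4-point DFT: [-1, 3i, -3, -3i]
Zero-padded 7-point DFT provides frequency interpolation.

DFT_7([x, 0, ...]) = [-1, -3.2029+0.8890i, 1.3705+2.1047i, -1.1676-2.2978i, -1.1676+2.2978i, 1.3705-2.1047i, -3.2029-0.8890i]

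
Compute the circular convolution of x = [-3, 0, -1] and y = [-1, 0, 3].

(x ⊛ y)[n] = Σ(m=0 to 2) x[m] · y[(n-m) mod 3]

Computing each output sample:
(x ⊛ y)[0] = 3
(x ⊛ y)[1] = -3
(x ⊛ y)[2] = -8

x ⊛ y = [3, -3, -8]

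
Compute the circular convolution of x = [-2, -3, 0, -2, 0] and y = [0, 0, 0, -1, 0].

(x ⊛ y)[n] = Σ(m=0 to 4) x[m] · y[(n-m) mod 5]

Computing each output sample:
(x ⊛ y)[0] = 0
(x ⊛ y)[1] = 2
(x ⊛ y)[2] = 0
(x ⊛ y)[3] = 2
(x ⊛ y)[4] = 3

x ⊛ y = [0, 2, 0, 2, 3]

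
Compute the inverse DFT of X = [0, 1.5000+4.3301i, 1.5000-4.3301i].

x[n] = (1/3) Σ(k=0 to 2) X[k] · e^(2πikn/3)

Computing each x[n]:
x[0] = 1
x[1] = -3
x[2] = 2

x = [1, -3, 2]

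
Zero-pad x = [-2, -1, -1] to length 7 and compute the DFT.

Original 3-point DFT: [-4, -1, -1]
Zero-padded 7-point DFT provides frequency interpolation.

DFT_7([x, 0, ...]) = [-4, -2.4010+1.7568i, -0.8765+0.5410i, -1.7225-0.3479i, -1.7225+0.3479i, -0.8765-0.5410i, -2.4010-1.7568i]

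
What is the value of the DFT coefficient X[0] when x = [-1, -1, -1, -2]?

X[0] = Σ(n=0 to 3) x[n] · ω_4^0 = Σ x[n]
= (-1) + (-1) + (-1) + (-2)

X[0] = -5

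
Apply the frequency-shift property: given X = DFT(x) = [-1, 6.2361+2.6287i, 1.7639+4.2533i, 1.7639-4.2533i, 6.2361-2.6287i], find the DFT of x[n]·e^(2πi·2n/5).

Modulation property: DFT(ω_5^(-2n)·x[n]) = X[(k-2) mod 5], so circularly shift X by 2 positions.

X[k-2] = [1.7639-4.2533i, 6.2361-2.6287i, -1, 6.2361+2.6287i, 1.7639+4.2533i]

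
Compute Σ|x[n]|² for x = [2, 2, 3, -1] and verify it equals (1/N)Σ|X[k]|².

Time domain:
Σ|x[n]|² = |2|² + |2|² + |3|² + |-1|² = 18.0000

Frequency domain:
(1/4)Σ|X[k]|² = (1/4)(|6|² + |-1-3i|² + |4|² + |-1+3i|²) = (1/4)·72.0000 = 18.0000

Both sides agree, confirming Parseval's theorem.

Σ|x[n]|² = (1/N)Σ|X[k]|² = 18.0000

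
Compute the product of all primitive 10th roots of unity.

The primitive 10th roots of unity are ω_10^k for k coprime to 10: k ∈ {1, 3, 7, 9}
Their product equals the constant term of the cyclotomic polynomial Φ_10(x) up to sign.
For n ≥ 3, the product of all primitive nth roots of unity is 1. (For n=1 it is 1; for n=2 it is -1.)

1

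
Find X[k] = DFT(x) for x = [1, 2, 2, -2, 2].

X[k] = Σ(n=0 to 4) x[n] · ω_5^(nk)
where ω_5 = e^(-2πi/5)

Computing each X[k]:
X[0] = 5
X[1] = 2.2361-2.3511i
X[2] = -2.2361+3.8042i
X[3] = -2.2361-3.8042i
X[4] = 2.2361+2.3511i

X = [5, 2.2361-2.3511i, -2.2361+3.8042i, -2.2361-3.8042i, 2.2361+2.3511i]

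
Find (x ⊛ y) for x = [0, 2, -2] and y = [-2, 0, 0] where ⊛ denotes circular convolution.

(x ⊛ y)[n] = Σ(m=0 to 2) x[m] · y[(n-m) mod 3]

Computing each output sample:
(x ⊛ y)[0] = 0
(x ⊛ y)[1] = -4
(x ⊛ y)[2] = 4

x ⊛ y = [0, -4, 4]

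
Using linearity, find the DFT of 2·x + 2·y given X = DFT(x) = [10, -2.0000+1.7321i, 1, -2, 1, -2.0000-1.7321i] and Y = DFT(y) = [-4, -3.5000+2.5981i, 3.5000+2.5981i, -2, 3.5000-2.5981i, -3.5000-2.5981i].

By linearity: DFT(2x + 2y) = 2·DFT(x) + 2·DFT(y)
= 2·[10, -2.0000+1.7321i, 1, -2, 1, -2.0000-1.7321i] + 2·[-4, -3.5000+2.5981i, 3.5000+2.5981i, -2, 3.5000-2.5981i, -3.5000-2.5981i]

Computing element-wise:
Z[0] = 2·(10) + 2·(-4) = 12
Z[1] = 2·(-2.0000+1.7321i) + 2·(-3.5000+2.5981i) = -11.0000+8.6604i
Z[2] = 2·(1) + 2·(3.5000+2.5981i) = 9.0000+5.1962i
Z[3] = 2·(-2) + 2·(-2) = -8
Z[4] = 2·(1) + 2·(3.5000-2.5981i) = 9.0000-5.1962i
Z[5] = 2·(-2.0000-1.7321i) + 2·(-3.5000-2.5981i) = -11.0000-8.6604i

DFT(2x + 2y) = 2·X + 2·Y = [12, -11.0000+8.6604i, 9.0000+5.1962i, -8, 9.0000-5.1962i, -11.0000-8.6604i]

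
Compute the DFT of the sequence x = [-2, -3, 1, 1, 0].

X[k] = Σ(n=0 to 4) x[n] · ω_5^(nk)
where ω_5 = e^(-2πi/5)

Computing each X[k]:
X[0] = -3
X[1] = -4.5451+2.8532i
X[2] = 1.0451+1.7634i
X[3] = 1.0451-1.7634i
X[4] = -4.5451-2.8532i

X = [-3, -4.5451+2.8532i, 1.0451+1.7634i, 1.0451-1.7634i, -4.5451-2.8532i]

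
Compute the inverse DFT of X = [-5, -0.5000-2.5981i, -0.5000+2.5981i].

x[n] = (1/3) Σ(k=0 to 2) X[k] · e^(2πikn/3)

Computing each x[n]:
x[0] = -2
x[1] = 0
x[2] = -3

x = [-2, 0, -3]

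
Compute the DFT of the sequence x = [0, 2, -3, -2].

X[k] = Σ(n=0 to 3) x[n] · ω_4^(nk)
where ω_4 = e^(-2πi/4)

Computing each X[k]:
X[0] = -3
X[1] = 3-4i
X[2] = -3
X[3] = 3+4i

X = [-3, 3-4i, -3, 3+4i]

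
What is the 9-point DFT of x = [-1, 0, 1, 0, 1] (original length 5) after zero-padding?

Original 5-point DFT: [1, -1.5000+0.3633i, -1.5000+1.5388i, -1.5000-1.5388i, -1.5000-0.3633i]
Zero-padded 9-point DFT provides frequency interpolation.

DFT_9([x, 0, ...]) = [1, -1.7660-1.3268i, -1.1736+0.3008i, -2, -0.0603+1.6276i, -0.0603-1.6276i, -2, -1.1736-0.3008i, -1.7660+1.3268i]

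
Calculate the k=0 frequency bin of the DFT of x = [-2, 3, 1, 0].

X[0] = Σ(n=0 to 3) x[n] · ω_4^0 = Σ x[n]
= (-2) + (3) + (1) + (0)

X[0] = 2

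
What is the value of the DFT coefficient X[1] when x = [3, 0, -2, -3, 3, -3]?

X[1] = Σ(n=0 to 5) x[n] · ω_6^(1n) where ω_6 = e^(-2πi/6)
= (3)·ω_6^0 + (0)·ω_6^1 + (-2)·ω_6^2 + (-3)·ω_6^3 + (3)·ω_6^4 + (-3)·ω_6^5

X[1] = 4.0000+1.7321i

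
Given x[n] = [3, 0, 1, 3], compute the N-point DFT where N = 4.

X[k] = Σ(n=0 to 3) x[n] · ω_4^(nk)
where ω_4 = e^(-2πi/4)

Computing each X[k]:
X[0] = 7
X[1] = 2+3i
X[2] = 1
X[3] = 2-3i

X = [7, 2+3i, 1, 2-3i]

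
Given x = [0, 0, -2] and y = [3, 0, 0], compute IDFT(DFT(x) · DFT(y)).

(x ⊛ y)[n] = Σ(m=0 to 2) x[m] · y[(n-m) mod 3]

Computing each output sample:
(x ⊛ y)[0] = 0
(x ⊛ y)[1] = 0
(x ⊛ y)[2] = -6

x ⊛ y = [0, 0, -6]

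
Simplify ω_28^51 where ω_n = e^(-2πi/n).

Since ω_28^28 = 1, powers reduce modulo 28.
51 mod 28 = 23
So ω_28^51 = ω_28^23 = e^(-2πi·23/28)

ω_28^51 = ω_28^23 = 0.4339+0.9010i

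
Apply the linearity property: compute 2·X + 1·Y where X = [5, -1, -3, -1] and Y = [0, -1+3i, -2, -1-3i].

By linearity: DFT(2x + 1y) = 2·DFT(x) + 1·DFT(y)
= 2·[5, -1, -3, -1] + 1·[0, -1+3i, -2, -1-3i]

Computing element-wise:
Z[0] = 2·(5) + 1·(0) = 10
Z[1] = 2·(-1) + 1·(-1+3i) = -3+3i
Z[2] = 2·(-3) + 1·(-2) = -8
Z[3] = 2·(-1) + 1·(-1-3i) = -3-3i

DFT(2x + 1y) = 2·X + 1·Y = [10, -3+3i, -8, -3-3i]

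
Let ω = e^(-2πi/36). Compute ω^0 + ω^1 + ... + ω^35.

Sum of all nth roots of unity equals 0 for n > 1 (geometric series with r ≠ 1).

0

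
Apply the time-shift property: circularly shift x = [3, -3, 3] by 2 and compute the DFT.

Time shift by 2: X_shifted[k] = ω_3^(2k) · X[k]
Shifted x = [-3, 3, 3]

DFT(x[n-2]) = [3, -6, -6]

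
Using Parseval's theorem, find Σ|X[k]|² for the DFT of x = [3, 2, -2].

Parseval: Σ|x[n]|² = (1/N)Σ|X[k]|², so Σ|X[k]|² = N·Σ|x[n]|² = 3·17.0000

Σ|X[k]|² = N·Σ|x[n]|² = 3·17.0000 = 51.0000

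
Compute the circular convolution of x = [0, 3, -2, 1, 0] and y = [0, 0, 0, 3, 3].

(x ⊛ y)[n] = Σ(m=0 to 4) x[m] · y[(n-m) mod 5]

Computing each output sample:
(x ⊛ y)[0] = 3
(x ⊛ y)[1] = -3
(x ⊛ y)[2] = 3
(x ⊛ y)[3] = 0
(x ⊛ y)[4] = 9

x ⊛ y = [3, -3, 3, 0, 9]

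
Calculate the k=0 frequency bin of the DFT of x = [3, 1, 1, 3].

X[0] = Σ(n=0 to 3) x[n] · ω_4^0 = Σ x[n]
= (3) + (1) + (1) + (3)

X[0] = 8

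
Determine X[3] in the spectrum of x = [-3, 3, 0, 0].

X[3] = Σ(n=0 to 3) x[n] · ω_4^(3n) where ω_4 = e^(-2πi/4)
= (-3)·ω_4^0 + (3)·ω_4^3 + (0)·ω_4^6 + (0)·ω_4^9

X[3] = -3+3i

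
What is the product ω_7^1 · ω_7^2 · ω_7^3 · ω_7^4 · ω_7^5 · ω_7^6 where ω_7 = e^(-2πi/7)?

The primitive 7th roots of unity are ω_7^k for k coprime to 7: k ∈ {1, 2, 3, 4, 5, 6}
Their product equals the constant term of the cyclotomic polynomial Φ_7(x) up to sign.
For n ≥ 3, the product of all primitive nth roots of unity is 1. (For n=1 it is 1; for n=2 it is -1.)

1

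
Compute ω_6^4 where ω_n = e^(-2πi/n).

ω_6^4 = e^(-2πi·4/6)
= cos(-2π·4/6) + i·sin(-2π·4/6)
= cos(-8π/6) + i·sin(-8π/6)

ω_6^4 = cos(-8π/6) + i·sin(-8π/6) = -0.5000+0.8660i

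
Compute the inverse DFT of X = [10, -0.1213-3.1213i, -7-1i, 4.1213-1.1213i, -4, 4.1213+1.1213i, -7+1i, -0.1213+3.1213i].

x[n] = (1/8) Σ(k=0 to 7) X[k] · e^(2πikn/8)

Computing each x[n]:
x[0] = 0
x[1] = 2
x[2] = 3
x[3] = 3
x[4] = -2
x[5] = 2
x[6] = 2
x[7] = 0

x = [0, 2, 3, 3, -2, 2, 2, 0]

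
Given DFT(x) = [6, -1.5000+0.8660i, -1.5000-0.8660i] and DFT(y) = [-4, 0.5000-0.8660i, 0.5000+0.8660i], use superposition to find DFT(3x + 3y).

By linearity: DFT(3x + 3y) = 3·DFT(x) + 3·DFT(y)
= 3·[6, -1.5000+0.8660i, -1.5000-0.8660i] + 3·[-4, 0.5000-0.8660i, 0.5000+0.8660i]

Computing element-wise:
Z[0] = 3·(6) + 3·(-4) = 6
Z[1] = 3·(-1.5000+0.8660i) + 3·(0.5000-0.8660i) = -3
Z[2] = 3·(-1.5000-0.8660i) + 3·(0.5000+0.8660i) = -3

DFT(3x + 3y) = 3·X + 3·Y = [6, -3, -3]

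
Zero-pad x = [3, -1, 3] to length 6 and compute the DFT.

Original 3-point DFT: [5, 2.0000+3.4641i, 2.0000-3.4641i]
Zero-padded 6-point DFT provides frequency interpolation.

DFT_6([x, 0, ...]) = [5, 1.0000-1.7321i, 2.0000+3.4641i, 7, 2.0000-3.4641i, 1.0000+1.7321i]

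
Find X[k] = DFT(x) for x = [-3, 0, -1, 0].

X[k] = Σ(n=0 to 3) x[n] · ω_4^(nk)
where ω_4 = e^(-2πi/4)

Computing each X[k]:
X[0] = -4
X[1] = -2
X[2] = -4
X[3] = -2

X = [-4, -2, -4, -2]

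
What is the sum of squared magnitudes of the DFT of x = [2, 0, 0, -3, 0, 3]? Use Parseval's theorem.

Parseval: Σ|x[n]|² = (1/N)Σ|X[k]|², so Σ|X[k]|² = N·Σ|x[n]|² = 6·22.0000

Σ|X[k]|² = N·Σ|x[n]|² = 6·22.0000 = 132.0000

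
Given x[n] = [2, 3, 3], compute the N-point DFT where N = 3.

X[k] = Σ(n=0 to 2) x[n] · ω_3^(nk)
where ω_3 = e^(-2πi/3)

Computing each X[k]:
X[0] = 8
X[1] = -1
X[2] = -1

X = [8, -1, -1]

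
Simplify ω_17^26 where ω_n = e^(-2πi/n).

Since ω_17^17 = 1, powers reduce modulo 17.
26 mod 17 = 9
So ω_17^26 = ω_17^9 = e^(-2πi·9/17)

ω_17^26 = ω_17^9 = -0.9830+0.1837i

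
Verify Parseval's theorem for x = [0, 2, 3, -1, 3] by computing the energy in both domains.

Time domain:
Σ|x[n]|² = |0|² + |2|² + |3|² + |-1|² + |3|² = 23.0000

Frequency domain:
(1/5)Σ|X[k]|² = (1/5)(|7|² + |-0.0729-1.4001i|² + |-3.4271+4.3920i|² + |-3.4271-4.3920i|² + |-0.0729+1.4001i|²) = (1/5)·115.0000 = 23.0000

Both sides agree, confirming Parseval's theorem.

Σ|x[n]|² = (1/N)Σ|X[k]|² = 23.0000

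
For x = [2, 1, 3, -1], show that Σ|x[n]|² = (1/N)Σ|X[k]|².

Time domain:
Σ|x[n]|² = |2|² + |1|² + |3|² + |-1|² = 15.0000

Frequency domain:
(1/4)Σ|X[k]|² = (1/4)(|5|² + |-1-2i|² + |5|² + |-1+2i|²) = (1/4)·60.0000 = 15.0000

Both sides agree, confirming Parseval's theorem.

Σ|x[n]|² = (1/N)Σ|X[k]|² = 15.0000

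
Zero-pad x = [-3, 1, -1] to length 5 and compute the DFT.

Original 3-point DFT: [-3, -3.0000-1.7321i, -3.0000+1.7321i]
Zero-padded 5-point DFT provides frequency interpolation.

DFT_5([x, 0, ...]) = [-3, -1.8820-0.3633i, -4.1180-1.5388i, -4.1180+1.5388i, -1.8820+0.3633i]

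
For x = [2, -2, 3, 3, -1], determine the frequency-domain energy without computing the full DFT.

Parseval: Σ|x[n]|² = (1/N)Σ|X[k]|², so Σ|X[k]|² = N·Σ|x[n]|² = 5·27.0000

Σ|X[k]|² = N·Σ|x[n]|² = 5·27.0000 = 135.0000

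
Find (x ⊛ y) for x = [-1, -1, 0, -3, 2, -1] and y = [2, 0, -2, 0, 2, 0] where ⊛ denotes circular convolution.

(x ⊛ y)[n] = Σ(m=0 to 5) x[m] · y[(n-m) mod 6]

Computing each output sample:
(x ⊛ y)[0] = -6
(x ⊛ y)[1] = -6
(x ⊛ y)[2] = 6
(x ⊛ y)[3] = -6
(x ⊛ y)[4] = 2
(x ⊛ y)[5] = 2

x ⊛ y = [-6, -6, 6, -6, 2, 2]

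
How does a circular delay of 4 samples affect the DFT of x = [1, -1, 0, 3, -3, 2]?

Time shift by 4: X_shifted[k] = ω_6^(4k) · X[k]
Shifted x = [0, 3, -3, 2, 1, -1]

DFT(x[n-4]) = [2, 0, 2.0000-6.9282i, -6, 2.0000+6.9282i, 0]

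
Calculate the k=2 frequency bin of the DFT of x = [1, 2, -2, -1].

X[2] = Σ(n=0 to 3) x[n] · ω_4^(2n) where ω_4 = e^(-2πi/4)
= (1)·ω_4^0 + (2)·ω_4^2 + (-2)·ω_4^4 + (-1)·ω_4^6

X[2] = -2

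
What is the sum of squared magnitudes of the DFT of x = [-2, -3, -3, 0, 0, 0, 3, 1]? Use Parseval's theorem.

Parseval: Σ|x[n]|² = (1/N)Σ|X[k]|², so Σ|X[k]|² = N·Σ|x[n]|² = 8·32.0000

Σ|X[k]|² = N·Σ|x[n]|² = 8·32.0000 = 256.0000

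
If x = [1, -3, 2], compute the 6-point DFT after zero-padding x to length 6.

Original 3-point DFT: [0, 1.5000+4.3301i, 1.5000-4.3301i]
Zero-padded 6-point DFT provides frequency interpolation.

DFT_6([x, 0, ...]) = [0, -1.5000+0.8660i, 1.5000+4.3301i, 6, 1.5000-4.3301i, -1.5000-0.8660i]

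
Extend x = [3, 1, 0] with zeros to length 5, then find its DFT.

Original 3-point DFT: [4, 2.5000-0.8660i, 2.5000+0.8660i]
Zero-padded 5-point DFT provides frequency interpolation.

DFT_5([x, 0, ...]) = [4, 3.3090-0.9511i, 2.1910-0.5878i, 2.1910+0.5878i, 3.3090+0.9511i]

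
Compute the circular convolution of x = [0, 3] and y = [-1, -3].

(x ⊛ y)[n] = Σ(m=0 to 1) x[m] · y[(n-m) mod 2]

Computing each output sample:
(x ⊛ y)[0] = -9
(x ⊛ y)[1] = -3

x ⊛ y = [-9, -3]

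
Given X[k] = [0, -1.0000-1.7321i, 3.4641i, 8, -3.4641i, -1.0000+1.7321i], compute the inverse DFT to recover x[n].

x[n] = (1/6) Σ(k=0 to 5) X[k] · e^(2πikn/6)

Computing each x[n]:
x[0] = 1
x[1] = -2
x[2] = 3
x[3] = -1
x[4] = 0
x[5] = -1

x = [1, -2, 3, -1, 0, -1]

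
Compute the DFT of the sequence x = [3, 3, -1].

X[k] = Σ(n=0 to 2) x[n] · ω_3^(nk)
where ω_3 = e^(-2πi/3)

Computing each X[k]:
X[0] = 5
X[1] = 2.0000-3.4641i
X[2] = 2.0000+3.4641i

X = [5, 2.0000-3.4641i, 2.0000+3.4641i]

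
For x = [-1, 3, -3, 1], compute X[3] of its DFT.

X[3] = Σ(n=0 to 3) x[n] · ω_4^(3n) where ω_4 = e^(-2πi/4)
= (-1)·ω_4^0 + (3)·ω_4^3 + (-3)·ω_4^6 + (1)·ω_4^9

X[3] = 2+2i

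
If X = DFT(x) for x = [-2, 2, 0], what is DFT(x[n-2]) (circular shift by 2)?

Time shift by 2: X_shifted[k] = ω_3^(2k) · X[k]
Shifted x = [2, 0, -2]

DFT(x[n-2]) = [0, 3.0000-1.7321i, 3.0000+1.7321i]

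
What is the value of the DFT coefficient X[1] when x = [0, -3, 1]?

X[1] = Σ(n=0 to 2) x[n] · ω_3^(1n) where ω_3 = e^(-2πi/3)
= (0)·ω_3^0 + (-3)·ω_3^1 + (1)·ω_3^2

X[1] = 1.0000+3.4641i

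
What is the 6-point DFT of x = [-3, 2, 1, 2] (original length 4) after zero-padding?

Original 4-point DFT: [2, -4, -6, -4]
Zero-padded 6-point DFT provides frequency interpolation.

DFT_6([x, 0, ...]) = [2, -4.5000-2.5981i, -2.5000-0.8660i, -6, -2.5000+0.8660i, -4.5000+2.5981i]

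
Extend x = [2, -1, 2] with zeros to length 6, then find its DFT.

Original 3-point DFT: [3, 1.5000+2.5981i, 1.5000-2.5981i]
Zero-padded 6-point DFT provides frequency interpolation.

DFT_6([x, 0, ...]) = [3, 0.5000-0.8660i, 1.5000+2.5981i, 5, 1.5000-2.5981i, 0.5000+0.8660i]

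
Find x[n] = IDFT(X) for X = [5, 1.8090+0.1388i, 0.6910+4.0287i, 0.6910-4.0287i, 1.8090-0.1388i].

x[n] = (1/5) Σ(k=0 to 4) X[k] · e^(2πikn/5)

Computing each x[n]:
x[0] = 2
x[1] = 0
x[2] = 2
x[3] = -1
x[4] = 2

x = [2, 0, 2, -1, 2]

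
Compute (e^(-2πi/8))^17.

Since ω_8^8 = 1, powers reduce modulo 8.
17 mod 8 = 1
So ω_8^17 = ω_8^1 = e^(-2πi·1/8)

ω_8^17 = ω_8^1 = 0.7071-0.7071i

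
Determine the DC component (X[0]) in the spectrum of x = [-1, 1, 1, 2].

X[0] = Σ(n=0 to 3) x[n] · ω_4^0 = Σ x[n]
= (-1) + (1) + (1) + (2)

X[0] = 3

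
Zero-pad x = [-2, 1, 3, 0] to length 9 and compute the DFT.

Original 4-point DFT: [2, -5-1i, 0, -5+1i]
Zero-padded 9-point DFT provides frequency interpolation.

DFT_9([x, 0, ...]) = [2, -0.7130-3.5972i, -4.6454-2.0109i, -4.0000+1.7321i, -0.6416+1.5863i, -0.6416-1.5863i, -4.0000-1.7321i, -4.6454+2.0109i, -0.7130+3.5972i]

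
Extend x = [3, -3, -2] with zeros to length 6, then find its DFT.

Original 3-point DFT: [-2, 5.5000+0.8660i, 5.5000-0.8660i]
Zero-padded 6-point DFT provides frequency interpolation.

DFT_6([x, 0, ...]) = [-2, 2.5000+4.3301i, 5.5000+0.8660i, 4, 5.5000-0.8660i, 2.5000-4.3301i]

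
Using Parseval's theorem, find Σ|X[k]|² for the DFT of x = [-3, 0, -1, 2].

Parseval: Σ|x[n]|² = (1/N)Σ|X[k]|², so Σ|X[k]|² = N·Σ|x[n]|² = 4·14.0000

Σ|X[k]|² = N·Σ|x[n]|² = 4·14.0000 = 56.0000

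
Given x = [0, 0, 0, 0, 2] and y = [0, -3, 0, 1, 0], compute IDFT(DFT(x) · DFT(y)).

(x ⊛ y)[n] = Σ(m=0 to 4) x[m] · y[(n-m) mod 5]

Computing each output sample:
(x ⊛ y)[0] = -6
(x ⊛ y)[1] = 0
(x ⊛ y)[2] = 2
(x ⊛ y)[3] = 0
(x ⊛ y)[4] = 0

x ⊛ y = [-6, 0, 2, 0, 0]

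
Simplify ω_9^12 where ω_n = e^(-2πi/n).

Since ω_9^9 = 1, powers reduce modulo 9.
12 mod 9 = 3
So ω_9^12 = ω_9^3 = e^(-2πi·3/9)

ω_9^12 = ω_9^3 = -0.5000-0.8660i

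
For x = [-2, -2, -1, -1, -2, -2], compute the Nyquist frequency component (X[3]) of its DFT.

X[3] = Σ(n=0 to 5) x[n] · ω_6^(3n) where ω_6 = e^(-2πi/6)
= (-2)·ω_6^0 + (-2)·ω_6^3 + (-1)·ω_6^6 + (-1)·ω_6^9 + (-2)·ω_6^12 + (-2)·ω_6^15

X[3] = 0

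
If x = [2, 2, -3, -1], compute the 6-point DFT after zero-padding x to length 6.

Original 4-point DFT: [0, 5-3i, -2, 5+3i]
Zero-padded 6-point DFT provides frequency interpolation.

DFT_6([x, 0, ...]) = [0, 5.5000+0.8660i, 1.5000-4.3301i, -2, 1.5000+4.3301i, 5.5000-0.8660i]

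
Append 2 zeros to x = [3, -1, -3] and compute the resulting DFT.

Original 3-point DFT: [-1, 5.0000-1.7321i, 5.0000+1.7321i]
Zero-padded 5-point DFT provides frequency interpolation.

DFT_5([x, 0, ...]) = [-1, 5.1180+2.7144i, 2.8820-2.2654i, 2.8820+2.2654i, 5.1180-2.7144i]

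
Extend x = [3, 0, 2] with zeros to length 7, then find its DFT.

Original 3-point DFT: [5, 2.0000+1.7321i, 2.0000-1.7321i]
Zero-padded 7-point DFT provides frequency interpolation.

DFT_7([x, 0, ...]) = [5, 2.5550-1.9499i, 1.1981+0.8678i, 4.2470+1.5637i, 4.2470-1.5637i, 1.1981-0.8678i, 2.5550+1.9499i]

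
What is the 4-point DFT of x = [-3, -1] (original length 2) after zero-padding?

Original 2-point DFT: [-4, -2]
Zero-padded 4-point DFT provides frequency interpolation.

DFT_4([x, 0, ...]) = [-4, -3+1i, -2, -3-1i]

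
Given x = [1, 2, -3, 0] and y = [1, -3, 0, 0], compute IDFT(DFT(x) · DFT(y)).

(x ⊛ y)[n] = Σ(m=0 to 3) x[m] · y[(n-m) mod 4]

Computing each output sample:
(x ⊛ y)[0] = 1
(x ⊛ y)[1] = -1
(x ⊛ y)[2] = -9
(x ⊛ y)[3] = 9

x ⊛ y = [1, -1, -9, 9]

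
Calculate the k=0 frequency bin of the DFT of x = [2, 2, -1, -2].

X[0] = Σ(n=0 to 3) x[n] · ω_4^0 = Σ x[n]
= (2) + (2) + (-1) + (-2)

X[0] = 1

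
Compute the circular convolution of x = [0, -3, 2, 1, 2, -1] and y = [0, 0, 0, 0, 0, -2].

(x ⊛ y)[n] = Σ(m=0 to 5) x[m] · y[(n-m) mod 6]

Computing each output sample:
(x ⊛ y)[0] = 6
(x ⊛ y)[1] = -4
(x ⊛ y)[2] = -2
(x ⊛ y)[3] = -4
(x ⊛ y)[4] = 2
(x ⊛ y)[5] = 0

x ⊛ y = [6, -4, -2, -4, 2, 0]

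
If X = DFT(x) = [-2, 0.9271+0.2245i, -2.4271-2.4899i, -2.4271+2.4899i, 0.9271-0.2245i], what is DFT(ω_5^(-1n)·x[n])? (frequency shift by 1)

Modulation property: DFT(ω_5^(-1n)·x[n]) = X[(k-1) mod 5], so circularly shift X by 1 positions.

X[k-1] = [0.9271-0.2245i, -2, 0.9271+0.2245i, -2.4271-2.4899i, -2.4271+2.4899i]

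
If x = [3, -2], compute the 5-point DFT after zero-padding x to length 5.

Original 2-point DFT: [1, 5]
Zero-padded 5-point DFT provides frequency interpolation.

DFT_5([x, 0, ...]) = [1, 2.3820+1.9021i, 4.6180+1.1756i, 4.6180-1.1756i, 2.3820-1.9021i]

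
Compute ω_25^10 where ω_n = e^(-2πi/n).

ω_25^10 = e^(-2πi·10/25)
= cos(-2π·10/25) + i·sin(-2π·10/25)
= cos(-20π/25) + i·sin(-20π/25)

ω_25^10 = cos(-20π/25) + i·sin(-20π/25) = -0.8090-0.5878i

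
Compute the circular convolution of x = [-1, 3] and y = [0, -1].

(x ⊛ y)[n] = Σ(m=0 to 1) x[m] · y[(n-m) mod 2]

Computing each output sample:
(x ⊛ y)[0] = -3
(x ⊛ y)[1] = 1

x ⊛ y = [-3, 1]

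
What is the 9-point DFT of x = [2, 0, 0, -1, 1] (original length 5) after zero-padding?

Original 5-point DFT: [2, 3.1180+0.3633i, 0.8820+1.5388i, 0.8820-1.5388i, 3.1180-0.3633i]
Zero-padded 9-point DFT provides frequency interpolation.

DFT_9([x, 0, ...]) = [2, 1.5603+0.5240i, 3.2660-0.2232i, 0.5000-0.8660i, 2.6736+1.8508i, 2.6736-1.8508i, 0.5000+0.8660i, 3.2660+0.2232i, 1.5603-0.5240i]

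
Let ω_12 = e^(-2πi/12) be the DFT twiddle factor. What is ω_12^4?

ω_12^4 = e^(-2πi·4/12)
= cos(-2π·4/12) + i·sin(-2π·4/12)
= cos(-8π/12) + i·sin(-8π/12)

ω_12^4 = cos(-8π/12) + i·sin(-8π/12) = -0.5000-0.8660i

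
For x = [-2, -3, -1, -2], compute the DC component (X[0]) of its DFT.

X[0] = Σ(n=0 to 3) x[n] · ω_4^0 = Σ x[n]
= (-2) + (-3) + (-1) + (-2)

X[0] = -8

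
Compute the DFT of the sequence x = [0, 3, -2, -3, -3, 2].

X[k] = Σ(n=0 to 5) x[n] · ω_6^(nk)
where ω_6 = e^(-2πi/6)

Computing each X[k]:
X[0] = -3
X[1] = 8.0000-1.7321i
X[2] = -3
X[3] = -7
X[4] = -3
X[5] = 8.0000+1.7321i

X = [-3, 8.0000-1.7321i, -3, -7, -3, 8.0000+1.7321i]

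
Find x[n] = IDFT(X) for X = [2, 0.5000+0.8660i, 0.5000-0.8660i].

x[n] = (1/3) Σ(k=0 to 2) X[k] · e^(2πikn/3)

Computing each x[n]:
x[0] = 1
x[1] = 0
x[2] = 1

x = [1, 0, 1]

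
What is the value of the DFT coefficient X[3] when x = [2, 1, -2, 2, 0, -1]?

X[3] = Σ(n=0 to 5) x[n] · ω_6^(3n) where ω_6 = e^(-2πi/6)
= (2)·ω_6^0 + (1)·ω_6^3 + (-2)·ω_6^6 + (2)·ω_6^9 + (0)·ω_6^12 + (-1)·ω_6^15

X[3] = -2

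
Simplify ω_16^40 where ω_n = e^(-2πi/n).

Since ω_16^16 = 1, powers reduce modulo 16.
40 mod 16 = 8
So ω_16^40 = ω_16^8 = e^(-2πi·8/16)

ω_16^40 = ω_16^8 = -1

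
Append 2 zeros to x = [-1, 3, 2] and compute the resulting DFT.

Original 3-point DFT: [4, -3.5000-0.8660i, -3.5000+0.8660i]
Zero-padded 5-point DFT provides frequency interpolation.

DFT_5([x, 0, ...]) = [4, -1.6910-4.0287i, -2.8090+0.1388i, -2.8090-0.1388i, -1.6910+4.0287i]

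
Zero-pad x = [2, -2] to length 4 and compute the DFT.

Original 2-point DFT: [0, 4]
Zero-padded 4-point DFT provides frequency interpolation.

DFT_4([x, 0, ...]) = [0, 2+2i, 4, 2-2i]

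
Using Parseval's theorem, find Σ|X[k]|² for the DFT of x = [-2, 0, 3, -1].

Parseval: Σ|x[n]|² = (1/N)Σ|X[k]|², so Σ|X[k]|² = N·Σ|x[n]|² = 4·14.0000

Σ|X[k]|² = N·Σ|x[n]|² = 4·14.0000 = 56.0000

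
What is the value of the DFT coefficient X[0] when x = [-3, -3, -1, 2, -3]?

X[0] = Σ(n=0 to 4) x[n] · ω_5^0 = Σ x[n]
= (-3) + (-3) + (-1) + (2) + (-3)

X[0] = -8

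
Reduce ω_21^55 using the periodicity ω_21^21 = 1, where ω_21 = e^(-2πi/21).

Since ω_21^21 = 1, powers reduce modulo 21.
55 mod 21 = 13
So ω_21^55 = ω_21^13 = e^(-2πi·13/21)

ω_21^55 = ω_21^13 = -0.7331+0.6802i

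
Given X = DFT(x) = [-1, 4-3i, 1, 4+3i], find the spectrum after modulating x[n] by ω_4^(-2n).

Modulation property: DFT(ω_4^(-2n)·x[n]) = X[(k-2) mod 4], so circularly shift X by 2 positions.

X[k-2] = [1, 4+3i, -1, 4-3i]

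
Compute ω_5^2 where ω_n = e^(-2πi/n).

ω_5^2 = e^(-2πi·2/5)
= cos(-2π·2/5) + i·sin(-2π·2/5)
= cos(-4π/5) + i·sin(-4π/5)

ω_5^2 = cos(-4π/5) + i·sin(-4π/5) = -0.8090-0.5878i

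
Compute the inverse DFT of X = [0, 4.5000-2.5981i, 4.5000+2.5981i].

x[n] = (1/3) Σ(k=0 to 2) X[k] · e^(2πikn/3)

Computing each x[n]:
x[0] = 3
x[1] = 0
x[2] = -3

x = [3, 0, -3]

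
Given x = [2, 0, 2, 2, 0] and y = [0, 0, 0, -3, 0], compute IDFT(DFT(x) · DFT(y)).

(x ⊛ y)[n] = Σ(m=0 to 4) x[m] · y[(n-m) mod 5]

Computing each output sample:
(x ⊛ y)[0] = -6
(x ⊛ y)[1] = -6
(x ⊛ y)[2] = 0
(x ⊛ y)[3] = -6
(x ⊛ y)[4] = 0

x ⊛ y = [-6, -6, 0, -6, 0]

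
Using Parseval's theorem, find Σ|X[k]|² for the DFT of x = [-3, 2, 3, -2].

Parseval: Σ|x[n]|² = (1/N)Σ|X[k]|², so Σ|X[k]|² = N·Σ|x[n]|² = 4·26.0000

Σ|X[k]|² = N·Σ|x[n]|² = 4·26.0000 = 104.0000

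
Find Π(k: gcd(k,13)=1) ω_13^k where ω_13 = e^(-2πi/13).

The primitive 13th roots of unity are ω_13^k for k coprime to 13: k ∈ {1, 2, 3, 4, 5, 6, 7, 8, 9, 10, 11, 12}
Their product equals the constant term of the cyclotomic polynomial Φ_13(x) up to sign.
For n ≥ 3, the product of all primitive nth roots of unity is 1. (For n=1 it is 1; for n=2 it is -1.)

1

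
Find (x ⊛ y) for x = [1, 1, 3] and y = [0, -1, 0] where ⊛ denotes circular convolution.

(x ⊛ y)[n] = Σ(m=0 to 2) x[m] · y[(n-m) mod 3]

Computing each output sample:
(x ⊛ y)[0] = -3
(x ⊛ y)[1] = -1
(x ⊛ y)[2] = -1

x ⊛ y = [-3, -1, -1]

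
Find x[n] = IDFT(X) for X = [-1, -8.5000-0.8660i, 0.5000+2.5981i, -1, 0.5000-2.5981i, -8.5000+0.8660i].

x[n] = (1/6) Σ(k=0 to 5) X[k] · e^(2πikn/6)

Computing each x[n]:
x[0] = -3
x[1] = -2
x[2] = 2
x[3] = 3
x[4] = 0
x[5] = -1

x = [-3, -2, 2, 3, 0, -1]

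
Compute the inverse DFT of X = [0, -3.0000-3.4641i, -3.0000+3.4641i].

x[n] = (1/3) Σ(k=0 to 2) X[k] · e^(2πikn/3)

Computing each x[n]:
x[0] = -2
x[1] = 3
x[2] = -1

x = [-2, 3, -1]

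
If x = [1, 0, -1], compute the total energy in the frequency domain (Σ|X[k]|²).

Parseval: Σ|x[n]|² = (1/N)Σ|X[k]|², so Σ|X[k]|² = N·Σ|x[n]|² = 3·2.0000

Σ|X[k]|² = N·Σ|x[n]|² = 3·2.0000 = 6.0000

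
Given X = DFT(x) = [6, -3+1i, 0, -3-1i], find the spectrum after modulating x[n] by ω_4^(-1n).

Modulation property: DFT(ω_4^(-1n)·x[n]) = X[(k-1) mod 4], so circularly shift X by 1 positions.

X[k-1] = [-3-1i, 6, -3+1i, 0]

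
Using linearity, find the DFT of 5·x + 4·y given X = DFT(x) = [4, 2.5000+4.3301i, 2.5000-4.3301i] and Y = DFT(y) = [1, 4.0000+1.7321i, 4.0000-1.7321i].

By linearity: DFT(5x + 4y) = 5·DFT(x) + 4·DFT(y)
= 5·[4, 2.5000+4.3301i, 2.5000-4.3301i] + 4·[1, 4.0000+1.7321i, 4.0000-1.7321i]

Computing element-wise:
Z[0] = 5·(4) + 4·(1) = 24
Z[1] = 5·(2.5000+4.3301i) + 4·(4.0000+1.7321i) = 28.5000+28.5789i
Z[2] = 5·(2.5000-4.3301i) + 4·(4.0000-1.7321i) = 28.5000-28.5789i

DFT(5x + 4y) = 5·X + 4·Y = [24, 28.5000+28.5789i, 28.5000-28.5789i]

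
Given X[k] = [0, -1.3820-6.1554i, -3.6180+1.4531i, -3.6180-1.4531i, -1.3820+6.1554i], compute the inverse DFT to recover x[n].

x[n] = (1/5) Σ(k=0 to 4) X[k] · e^(2πikn/5)

Computing each x[n]:
x[0] = -2
x[1] = 3
x[2] = 2
x[3] = -2
x[4] = -1

x = [-2, 3, 2, -2, -1]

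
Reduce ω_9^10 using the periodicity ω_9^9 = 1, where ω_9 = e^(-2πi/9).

Since ω_9^9 = 1, powers reduce modulo 9.
10 mod 9 = 1
So ω_9^10 = ω_9^1 = e^(-2πi·1/9)

ω_9^10 = ω_9^1 = 0.7660-0.6428i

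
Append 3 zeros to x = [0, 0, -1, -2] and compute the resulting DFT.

Original 4-point DFT: [-3, 1-2i, 1, 1+2i]
Zero-padded 7-point DFT provides frequency interpolation.

DFT_7([x, 0, ...]) = [-3, 2.0245+1.8427i, -0.3460-1.9975i, -0.1784+1.1680i, -0.1784-1.1680i, -0.3460+1.9975i, 2.0245-1.8427i]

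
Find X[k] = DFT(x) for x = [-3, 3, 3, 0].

X[k] = Σ(n=0 to 3) x[n] · ω_4^(nk)
where ω_4 = e^(-2πi/4)

Computing each X[k]:
X[0] = 3
X[1] = -6-3i
X[2] = -3
X[3] = -6+3i

X = [3, -6-3i, -3, -6+3i]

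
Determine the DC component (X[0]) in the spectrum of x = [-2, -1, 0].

X[0] = Σ(n=0 to 2) x[n] · ω_3^0 = Σ x[n]
= (-2) + (-1) + (0)

X[0] = -3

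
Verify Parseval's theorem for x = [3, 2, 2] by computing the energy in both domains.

Time domain:
Σ|x[n]|² = |3|² + |2|² + |2|² = 17.0000

Frequency domain:
(1/3)Σ|X[k]|² = (1/3)(|7|² + |1|² + |1|²) = (1/3)·51.0000 = 17.0000

Both sides agree, confirming Parseval's theorem.

Σ|x[n]|² = (1/N)Σ|X[k]|² = 17.0000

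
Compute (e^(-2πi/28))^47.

Since ω_28^28 = 1, powers reduce modulo 28.
47 mod 28 = 19
So ω_28^47 = ω_28^19 = e^(-2πi·19/28)

ω_28^47 = ω_28^19 = -0.4339+0.9010i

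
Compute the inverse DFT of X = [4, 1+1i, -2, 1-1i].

x[n] = (1/4) Σ(k=0 to 3) X[k] · e^(2πikn/4)

Computing each x[n]:
x[0] = 1
x[1] = 1
x[2] = 0
x[3] = 2

x = [1, 1, 0, 2]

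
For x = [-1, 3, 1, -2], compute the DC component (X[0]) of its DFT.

X[0] = Σ(n=0 to 3) x[n] · ω_4^0 = Σ x[n]
= (-1) + (3) + (1) + (-2)

X[0] = 1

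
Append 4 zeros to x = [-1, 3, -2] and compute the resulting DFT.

Original 3-point DFT: [0, -1.5000-4.3301i, -1.5000+4.3301i]
Zero-padded 7-point DFT provides frequency interpolation.

DFT_7([x, 0, ...]) = [0, 1.3155-0.3956i, 0.1344-3.7926i, -4.9499-2.8653i, -4.9499+2.8653i, 0.1344+3.7926i, 1.3155+0.3956i]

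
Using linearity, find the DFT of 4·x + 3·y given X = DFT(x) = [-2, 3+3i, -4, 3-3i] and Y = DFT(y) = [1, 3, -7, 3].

By linearity: DFT(4x + 3y) = 4·DFT(x) + 3·DFT(y)
= 4·[-2, 3+3i, -4, 3-3i] + 3·[1, 3, -7, 3]

Computing element-wise:
Z[0] = 4·(-2) + 3·(1) = -5
Z[1] = 4·(3+3i) + 3·(3) = 21+12i
Z[2] = 4·(-4) + 3·(-7) = -37
Z[3] = 4·(3-3i) + 3·(3) = 21-12i

DFT(4x + 3y) = 4·X + 3·Y = [-5, 21+12i, -37, 21-12i]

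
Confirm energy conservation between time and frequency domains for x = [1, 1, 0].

Time domain:
Σ|x[n]|² = |1|² + |1|² + |0|² = 2.0000

Frequency domain:
(1/3)Σ|X[k]|² = (1/3)(|2|² + |0.5000-0.8660i|² + |0.5000+0.8660i|²) = (1/3)·6.0000 = 2.0000

Both sides agree, confirming Parseval's theorem.

Σ|x[n]|² = (1/N)Σ|X[k]|² = 2.0000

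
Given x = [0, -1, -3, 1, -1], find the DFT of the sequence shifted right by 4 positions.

Time shift by 4: X_shifted[k] = ω_5^(4k) · X[k]
Shifted x = [-1, -3, 1, -1, 0]

DFT(x[n-4]) = [-4, -1.9271+1.6776i, 1.4271+3.6655i, 1.4271-3.6655i, -1.9271-1.6776i]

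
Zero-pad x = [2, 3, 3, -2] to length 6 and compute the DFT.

Original 4-point DFT: [6, -1-5i, 4, -1+5i]
Zero-padded 6-point DFT provides frequency interpolation.

DFT_6([x, 0, ...]) = [6, 4.0000-5.1962i, -3, 4, -3, 4.0000+5.1962i]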